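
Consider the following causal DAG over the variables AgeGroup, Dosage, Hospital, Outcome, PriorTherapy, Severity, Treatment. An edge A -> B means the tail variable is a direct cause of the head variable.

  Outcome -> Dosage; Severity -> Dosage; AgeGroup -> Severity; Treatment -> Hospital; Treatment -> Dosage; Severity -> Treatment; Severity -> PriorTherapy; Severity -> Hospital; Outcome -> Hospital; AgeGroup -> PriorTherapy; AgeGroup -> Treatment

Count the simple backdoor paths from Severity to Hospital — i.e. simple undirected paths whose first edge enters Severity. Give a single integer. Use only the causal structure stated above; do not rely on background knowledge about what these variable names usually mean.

A backdoor path from Severity to Hospital is any simple undirected path whose first edge points into Severity (i.e. leaves Severity via a parent).
Parents of Severity: {AgeGroup}.
Enumerating:
  P1: Severity <- AgeGroup -> Treatment -> Hospital
  P2: Severity <- AgeGroup -> Treatment -> Dosage <- Outcome -> Hospital
That exhausts the simple backdoor paths. Count: 2.

2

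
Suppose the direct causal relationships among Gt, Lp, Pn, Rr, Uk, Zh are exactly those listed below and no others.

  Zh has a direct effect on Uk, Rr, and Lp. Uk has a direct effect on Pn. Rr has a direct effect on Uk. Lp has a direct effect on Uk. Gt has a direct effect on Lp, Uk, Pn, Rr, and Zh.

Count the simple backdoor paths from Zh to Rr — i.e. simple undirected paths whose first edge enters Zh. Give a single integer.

4

A backdoor path from Zh to Rr is any simple undirected path whose first edge points into Zh (i.e. leaves Zh via a parent).
Parents of Zh: {Gt}.
Enumerating:
  P1: Zh <- Gt -> Rr
  P2: Zh <- Gt -> Lp -> Uk <- Rr
  P3: Zh <- Gt -> Uk <- Rr
  P4: Zh <- Gt -> Pn <- Uk <- Rr
That exhausts the simple backdoor paths. Count: 4.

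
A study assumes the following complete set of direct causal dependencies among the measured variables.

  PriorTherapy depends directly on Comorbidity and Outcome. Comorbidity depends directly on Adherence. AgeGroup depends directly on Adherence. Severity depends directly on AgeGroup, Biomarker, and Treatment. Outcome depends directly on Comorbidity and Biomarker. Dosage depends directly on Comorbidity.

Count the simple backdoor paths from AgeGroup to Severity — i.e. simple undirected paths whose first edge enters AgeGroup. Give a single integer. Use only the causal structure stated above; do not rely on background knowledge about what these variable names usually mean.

2

A backdoor path from AgeGroup to Severity is any simple undirected path whose first edge points into AgeGroup (i.e. leaves AgeGroup via a parent).
Parents of AgeGroup: {Adherence}.
Enumerating:
  P1: AgeGroup <- Adherence -> Comorbidity -> Outcome <- Biomarker -> Severity
  P2: AgeGroup <- Adherence -> Comorbidity -> PriorTherapy <- Outcome <- Biomarker -> Severity
That exhausts the simple backdoor paths. Count: 2.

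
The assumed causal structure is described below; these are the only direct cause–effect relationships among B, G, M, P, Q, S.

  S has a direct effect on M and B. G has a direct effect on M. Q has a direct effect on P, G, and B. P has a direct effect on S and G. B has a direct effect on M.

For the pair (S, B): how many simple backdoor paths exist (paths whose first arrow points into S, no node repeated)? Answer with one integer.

A backdoor path from S to B is any simple undirected path whose first edge points into S (i.e. leaves S via a parent).
Parents of S: {P}.
Enumerating:
  P1: S <- P <- Q -> G -> M <- B
  P2: S <- P <- Q -> B
  P3: S <- P -> G <- Q -> B
  P4: S <- P -> G -> M <- B
That exhausts the simple backdoor paths. Count: 4.

4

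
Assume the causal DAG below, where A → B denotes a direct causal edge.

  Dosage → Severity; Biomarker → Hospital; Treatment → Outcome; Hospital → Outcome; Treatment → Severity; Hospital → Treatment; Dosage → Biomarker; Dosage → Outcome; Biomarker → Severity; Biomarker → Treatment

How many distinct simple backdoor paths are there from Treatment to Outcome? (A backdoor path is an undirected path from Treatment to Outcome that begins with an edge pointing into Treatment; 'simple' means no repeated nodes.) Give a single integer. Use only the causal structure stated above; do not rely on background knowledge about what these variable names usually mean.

6

A backdoor path from Treatment to Outcome is any simple undirected path whose first edge points into Treatment (i.e. leaves Treatment via a parent).
Parents of Treatment: {Biomarker, Hospital}.
Enumerating:
  P1: Treatment <- Biomarker <- Dosage -> Outcome
  P2: Treatment <- Biomarker -> Hospital -> Outcome
  P3: Treatment <- Biomarker -> Severity <- Dosage -> Outcome
  P4: Treatment <- Hospital <- Biomarker <- Dosage -> Outcome
  P5: Treatment <- Hospital <- Biomarker -> Severity <- Dosage -> Outcome
  P6: Treatment <- Hospital -> Outcome
That exhausts the simple backdoor paths. Count: 6.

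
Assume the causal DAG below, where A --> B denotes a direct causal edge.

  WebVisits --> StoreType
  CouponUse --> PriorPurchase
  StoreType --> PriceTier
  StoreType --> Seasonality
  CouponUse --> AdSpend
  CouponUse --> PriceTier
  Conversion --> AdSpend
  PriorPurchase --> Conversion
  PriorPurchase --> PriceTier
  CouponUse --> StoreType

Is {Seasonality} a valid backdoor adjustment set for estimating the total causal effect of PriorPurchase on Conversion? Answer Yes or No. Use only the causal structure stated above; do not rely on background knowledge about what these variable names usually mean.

Yes

Backdoor paths from PriorPurchase to Conversion (paths whose first edge points into PriorPurchase):
  P1: PriorPurchase <- CouponUse -> AdSpend <- Conversion
Condition 1 (no descendant of PriorPurchase in the set): holds — descendants of PriorPurchase are {AdSpend, Conversion, PriceTier}; none are in {Seasonality}.
Condition 2 (every backdoor path blocked by {Seasonality}):
  P1: blocked at collider AdSpend (neither it nor any descendant is in the conditioning set).
{Seasonality} satisfies the backdoor criterion.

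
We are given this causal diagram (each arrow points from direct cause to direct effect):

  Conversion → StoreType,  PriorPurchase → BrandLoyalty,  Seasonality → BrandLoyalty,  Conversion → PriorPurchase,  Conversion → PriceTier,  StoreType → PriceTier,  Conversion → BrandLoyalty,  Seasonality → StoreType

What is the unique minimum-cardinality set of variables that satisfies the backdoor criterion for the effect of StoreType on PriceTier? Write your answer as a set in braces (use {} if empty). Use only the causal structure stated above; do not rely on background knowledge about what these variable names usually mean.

{Conversion}

Variables eligible for adjustment (non-descendants of StoreType, excluding StoreType and PriceTier): {BrandLoyalty, Conversion, PriorPurchase, Seasonality}.
Backdoor paths from StoreType to PriceTier:
  P1: StoreType <- Seasonality -> BrandLoyalty <- Conversion -> PriceTier
  P2: StoreType <- Seasonality -> BrandLoyalty <- PriorPurchase <- Conversion -> PriceTier
  P3: StoreType <- Conversion -> PriceTier
The empty set is not sufficient: P3 (StoreType <- Conversion -> PriceTier) has no collider blocking it and no conditioned non-collider, so it is open.
Try {Conversion}:
  P1: blocked at collider BrandLoyalty (neither it nor any descendant is in the conditioning set).
  P2: blocked at collider BrandLoyalty (neither it nor any descendant is in the conditioning set).
  P3: blocked at fork node Conversion ∈ conditioning set.
{Conversion} contains no descendant of StoreType and blocks every backdoor path.
No other singleton works — e.g. {Seasonality} leaves P3 open — so {Conversion} is the unique smallest valid adjustment set.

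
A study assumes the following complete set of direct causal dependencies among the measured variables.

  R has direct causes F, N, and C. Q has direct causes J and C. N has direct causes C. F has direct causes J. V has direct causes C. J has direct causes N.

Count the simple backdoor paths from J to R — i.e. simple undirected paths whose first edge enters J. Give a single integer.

2

A backdoor path from J to R is any simple undirected path whose first edge points into J (i.e. leaves J via a parent).
Parents of J: {N}.
Enumerating:
  P1: J <- N <- C -> R
  P2: J <- N -> R
That exhausts the simple backdoor paths. Count: 2.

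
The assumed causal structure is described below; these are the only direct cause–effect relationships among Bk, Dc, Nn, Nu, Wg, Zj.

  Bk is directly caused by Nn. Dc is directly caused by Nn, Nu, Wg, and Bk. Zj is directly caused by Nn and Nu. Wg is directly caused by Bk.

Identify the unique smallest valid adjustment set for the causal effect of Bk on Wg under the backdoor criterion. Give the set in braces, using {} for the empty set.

Variables eligible for adjustment (non-descendants of Bk, excluding Bk and Wg): {Nn, Nu, Zj}.
Backdoor paths from Bk to Wg:
  P1: Bk <- Nn -> Zj <- Nu -> Dc <- Wg
  P2: Bk <- Nn -> Dc <- Wg
Each backdoor path contains an unconditioned collider, so every path is already blocked with the empty conditioning set:
  P1: blocked at collider Zj (neither it nor any descendant is in the conditioning set).
  P2: blocked at collider Dc (neither it nor any descendant is in the conditioning set).
The empty set is therefore the unique smallest valid set.

{}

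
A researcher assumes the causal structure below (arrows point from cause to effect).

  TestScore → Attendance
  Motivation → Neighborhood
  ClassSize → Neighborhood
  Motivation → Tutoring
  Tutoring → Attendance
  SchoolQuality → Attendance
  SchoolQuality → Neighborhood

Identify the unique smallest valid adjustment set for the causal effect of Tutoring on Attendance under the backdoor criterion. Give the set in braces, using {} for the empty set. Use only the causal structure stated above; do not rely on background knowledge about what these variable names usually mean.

Variables eligible for adjustment (non-descendants of Tutoring, excluding Tutoring and Attendance): {ClassSize, Motivation, Neighborhood, SchoolQuality, TestScore}.
Backdoor paths from Tutoring to Attendance:
  P1: Tutoring <- Motivation -> Neighborhood <- SchoolQuality -> Attendance
Each backdoor path contains an unconditioned collider, so every path is already blocked with the empty conditioning set:
  P1: blocked at collider Neighborhood (neither it nor any descendant is in the conditioning set).
The empty set is therefore the unique smallest valid set.

{}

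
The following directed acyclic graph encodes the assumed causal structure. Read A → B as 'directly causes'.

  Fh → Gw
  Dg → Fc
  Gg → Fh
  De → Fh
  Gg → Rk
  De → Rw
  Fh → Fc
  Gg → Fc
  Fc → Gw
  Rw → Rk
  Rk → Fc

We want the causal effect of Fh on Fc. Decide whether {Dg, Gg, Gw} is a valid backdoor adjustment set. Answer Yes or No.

Backdoor paths from Fh to Fc (paths whose first edge points into Fh):
  P1: Fh <- De -> Rw -> Rk <- Gg -> Fc
  P2: Fh <- De -> Rw -> Rk -> Fc
  P3: Fh <- Gg -> Rk -> Fc
  P4: Fh <- Gg -> Fc
Condition 1 (no descendant of Fh in the set): FAILS — Gw is a descendant of Fh.
Condition 2 (every backdoor path blocked by {Dg, Gg, Gw}):
  P1: blocked at fork node Gg ∈ conditioning set.
  P2: open — no interior node is in the conditioning set.
  P3: blocked at fork node Gg ∈ conditioning set.
  P4: blocked at fork node Gg ∈ conditioning set.
{Dg, Gg, Gw} does not satisfy the backdoor criterion.

No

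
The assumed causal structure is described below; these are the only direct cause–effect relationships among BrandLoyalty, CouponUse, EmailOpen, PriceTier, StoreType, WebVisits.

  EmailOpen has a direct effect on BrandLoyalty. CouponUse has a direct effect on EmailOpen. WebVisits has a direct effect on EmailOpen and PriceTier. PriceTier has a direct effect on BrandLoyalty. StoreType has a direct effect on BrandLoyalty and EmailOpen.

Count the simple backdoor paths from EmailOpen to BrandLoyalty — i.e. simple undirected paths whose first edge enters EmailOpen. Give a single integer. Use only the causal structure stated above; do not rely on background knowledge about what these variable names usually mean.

A backdoor path from EmailOpen to BrandLoyalty is any simple undirected path whose first edge points into EmailOpen (i.e. leaves EmailOpen via a parent).
Parents of EmailOpen: {CouponUse, StoreType, WebVisits}.
Enumerating:
  P1: EmailOpen <- WebVisits -> PriceTier -> BrandLoyalty
  P2: EmailOpen <- StoreType -> BrandLoyalty
That exhausts the simple backdoor paths. Count: 2.

2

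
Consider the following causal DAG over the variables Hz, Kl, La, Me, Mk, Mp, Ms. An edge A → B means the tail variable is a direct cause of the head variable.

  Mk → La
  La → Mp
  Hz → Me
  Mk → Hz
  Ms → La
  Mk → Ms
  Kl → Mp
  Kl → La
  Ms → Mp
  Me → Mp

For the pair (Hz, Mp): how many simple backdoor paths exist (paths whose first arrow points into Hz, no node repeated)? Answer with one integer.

6

A backdoor path from Hz to Mp is any simple undirected path whose first edge points into Hz (i.e. leaves Hz via a parent).
Parents of Hz: {Mk}.
Enumerating:
  P1: Hz <- Mk -> Ms -> La <- Kl -> Mp
  P2: Hz <- Mk -> Ms -> La -> Mp
  P3: Hz <- Mk -> Ms -> Mp
  P4: Hz <- Mk -> La <- Kl -> Mp
  P5: Hz <- Mk -> La <- Ms -> Mp
  P6: Hz <- Mk -> La -> Mp
That exhausts the simple backdoor paths. Count: 6.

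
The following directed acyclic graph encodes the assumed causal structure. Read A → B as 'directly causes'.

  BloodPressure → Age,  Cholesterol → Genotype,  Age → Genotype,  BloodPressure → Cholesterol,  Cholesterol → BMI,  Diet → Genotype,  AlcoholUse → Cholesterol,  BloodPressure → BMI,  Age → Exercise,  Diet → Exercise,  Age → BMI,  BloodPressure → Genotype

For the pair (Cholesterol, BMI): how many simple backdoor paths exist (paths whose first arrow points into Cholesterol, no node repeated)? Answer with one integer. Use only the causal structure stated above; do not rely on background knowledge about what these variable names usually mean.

A backdoor path from Cholesterol to BMI is any simple undirected path whose first edge points into Cholesterol (i.e. leaves Cholesterol via a parent).
Parents of Cholesterol: {AlcoholUse, BloodPressure}.
Enumerating:
  P1: Cholesterol <- BloodPressure -> Age -> BMI
  P2: Cholesterol <- BloodPressure -> Genotype <- Diet -> Exercise <- Age -> BMI
  P3: Cholesterol <- BloodPressure -> Genotype <- Age -> BMI
  P4: Cholesterol <- BloodPressure -> BMI
That exhausts the simple backdoor paths. Count: 4.

4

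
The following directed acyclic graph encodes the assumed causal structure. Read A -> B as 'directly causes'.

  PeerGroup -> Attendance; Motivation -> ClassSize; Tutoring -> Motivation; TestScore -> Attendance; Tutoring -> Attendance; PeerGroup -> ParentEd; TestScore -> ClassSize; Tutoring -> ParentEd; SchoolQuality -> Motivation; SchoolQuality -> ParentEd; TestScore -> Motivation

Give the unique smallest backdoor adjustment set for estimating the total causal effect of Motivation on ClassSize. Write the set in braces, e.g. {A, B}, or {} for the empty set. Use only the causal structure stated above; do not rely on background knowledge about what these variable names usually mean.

{TestScore}

Variables eligible for adjustment (non-descendants of Motivation, excluding Motivation and ClassSize): {Attendance, ParentEd, PeerGroup, SchoolQuality, TestScore, Tutoring}.
Backdoor paths from Motivation to ClassSize:
  P1: Motivation <- Tutoring -> ParentEd <- PeerGroup -> Attendance <- TestScore -> ClassSize
  P2: Motivation <- Tutoring -> Attendance <- TestScore -> ClassSize
  P3: Motivation <- SchoolQuality -> ParentEd <- Tutoring -> Attendance <- TestScore -> ClassSize
  P4: Motivation <- SchoolQuality -> ParentEd <- PeerGroup -> Attendance <- TestScore -> ClassSize
  P5: Motivation <- TestScore -> ClassSize
The empty set is not sufficient: P5 (Motivation <- TestScore -> ClassSize) has no collider blocking it and no conditioned non-collider, so it is open.
Try {TestScore}:
  P1: blocked at collider ParentEd (neither it nor any descendant is in the conditioning set).
  P2: blocked at collider Attendance (neither it nor any descendant is in the conditioning set).
  P3: blocked at collider ParentEd (neither it nor any descendant is in the conditioning set).
  P4: blocked at collider ParentEd (neither it nor any descendant is in the conditioning set).
  P5: blocked at fork node TestScore ∈ conditioning set.
{TestScore} contains no descendant of Motivation and blocks every backdoor path.
No other singleton works — e.g. {Tutoring} leaves P5 open — so {TestScore} is the unique smallest valid adjustment set.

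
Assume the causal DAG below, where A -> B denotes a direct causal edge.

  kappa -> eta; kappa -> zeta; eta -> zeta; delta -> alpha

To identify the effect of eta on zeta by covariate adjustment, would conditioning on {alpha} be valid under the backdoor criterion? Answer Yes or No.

Backdoor paths from eta to zeta (paths whose first edge points into eta):
  P1: eta <- kappa -> zeta
Condition 1 (no descendant of eta in the set): holds — descendants of eta are {zeta}; none are in {alpha}.
Condition 2 (every backdoor path blocked by {alpha}):
  P1: open — no interior node is in the conditioning set.
{alpha} does not satisfy the backdoor criterion.

No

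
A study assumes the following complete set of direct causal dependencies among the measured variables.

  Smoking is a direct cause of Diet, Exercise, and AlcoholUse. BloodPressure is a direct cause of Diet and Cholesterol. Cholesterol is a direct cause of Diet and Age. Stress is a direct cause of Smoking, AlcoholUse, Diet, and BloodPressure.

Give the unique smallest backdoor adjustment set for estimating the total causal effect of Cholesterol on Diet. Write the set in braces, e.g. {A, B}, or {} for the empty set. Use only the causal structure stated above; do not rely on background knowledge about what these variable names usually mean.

{BloodPressure}

Variables eligible for adjustment (non-descendants of Cholesterol, excluding Cholesterol and Diet): {AlcoholUse, BloodPressure, Exercise, Smoking, Stress}.
Backdoor paths from Cholesterol to Diet:
  P1: Cholesterol <- BloodPressure <- Stress -> Smoking -> Diet
  P2: Cholesterol <- BloodPressure <- Stress -> AlcoholUse <- Smoking -> Diet
  P3: Cholesterol <- BloodPressure <- Stress -> Diet
  P4: Cholesterol <- BloodPressure -> Diet
The empty set is not sufficient: P1 (Cholesterol <- BloodPressure <- Stress -> Smoking -> Diet) has no collider blocking it and no conditioned non-collider, so it is open.
Try {BloodPressure}:
  P1: blocked at chain node BloodPressure ∈ conditioning set.
  P2: blocked at chain node BloodPressure ∈ conditioning set.
  P3: blocked at chain node BloodPressure ∈ conditioning set.
  P4: blocked at fork node BloodPressure ∈ conditioning set.
{BloodPressure} contains no descendant of Cholesterol and blocks every backdoor path.
No other singleton works — e.g. {Stress} leaves P4 open — so {BloodPressure} is the unique smallest valid adjustment set.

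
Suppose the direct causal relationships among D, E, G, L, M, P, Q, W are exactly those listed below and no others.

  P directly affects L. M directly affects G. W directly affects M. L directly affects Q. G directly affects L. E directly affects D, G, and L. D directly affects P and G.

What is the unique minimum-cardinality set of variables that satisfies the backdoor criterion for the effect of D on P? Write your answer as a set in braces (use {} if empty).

{}

Variables eligible for adjustment (non-descendants of D, excluding D and P): {E, M, W}.
Backdoor paths from D to P:
  P1: D <- E -> G -> L <- P
  P2: D <- E -> L <- P
Each backdoor path contains an unconditioned collider, so every path is already blocked with the empty conditioning set:
  P1: blocked at collider L (neither it nor any descendant is in the conditioning set).
  P2: blocked at collider L (neither it nor any descendant is in the conditioning set).
The empty set is therefore the unique smallest valid set.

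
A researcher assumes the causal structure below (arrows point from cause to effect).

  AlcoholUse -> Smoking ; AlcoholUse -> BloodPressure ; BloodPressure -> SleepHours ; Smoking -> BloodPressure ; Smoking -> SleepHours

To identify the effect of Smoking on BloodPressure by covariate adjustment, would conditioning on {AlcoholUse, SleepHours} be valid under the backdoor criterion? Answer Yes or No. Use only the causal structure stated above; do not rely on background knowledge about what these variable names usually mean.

No

Backdoor paths from Smoking to BloodPressure (paths whose first edge points into Smoking):
  P1: Smoking <- AlcoholUse -> BloodPressure
Condition 1 (no descendant of Smoking in the set): FAILS — SleepHours is a descendant of Smoking.
Condition 2 (every backdoor path blocked by {AlcoholUse, SleepHours}):
  P1: blocked at fork node AlcoholUse ∈ conditioning set.
{AlcoholUse, SleepHours} does not satisfy the backdoor criterion.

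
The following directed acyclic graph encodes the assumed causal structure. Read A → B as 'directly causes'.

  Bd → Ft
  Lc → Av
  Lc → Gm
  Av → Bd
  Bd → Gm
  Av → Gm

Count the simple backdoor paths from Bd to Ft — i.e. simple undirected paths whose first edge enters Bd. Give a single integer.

A backdoor path from Bd to Ft is any simple undirected path whose first edge points into Bd (i.e. leaves Bd via a parent).
Parents of Bd: {Av}.
No simple path from any parent of Bd reaches Ft without revisiting Bd, so there are no backdoor paths.

0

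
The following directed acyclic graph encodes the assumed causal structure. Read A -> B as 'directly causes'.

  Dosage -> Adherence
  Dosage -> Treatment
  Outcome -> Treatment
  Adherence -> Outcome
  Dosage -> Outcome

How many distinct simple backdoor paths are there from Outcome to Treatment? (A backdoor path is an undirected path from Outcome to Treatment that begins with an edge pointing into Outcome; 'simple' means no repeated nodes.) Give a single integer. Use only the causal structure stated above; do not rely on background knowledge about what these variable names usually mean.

A backdoor path from Outcome to Treatment is any simple undirected path whose first edge points into Outcome (i.e. leaves Outcome via a parent).
Parents of Outcome: {Adherence, Dosage}.
Enumerating:
  P1: Outcome <- Dosage -> Treatment
  P2: Outcome <- Adherence <- Dosage -> Treatment
That exhausts the simple backdoor paths. Count: 2.

2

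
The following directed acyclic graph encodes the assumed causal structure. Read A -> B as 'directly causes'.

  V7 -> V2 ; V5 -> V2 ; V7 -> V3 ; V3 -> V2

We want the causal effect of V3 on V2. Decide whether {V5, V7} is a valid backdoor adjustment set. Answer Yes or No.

Yes

Backdoor paths from V3 to V2 (paths whose first edge points into V3):
  P1: V3 <- V7 -> V2
Condition 1 (no descendant of V3 in the set): holds — descendants of V3 are {V2}; none are in {V5, V7}.
Condition 2 (every backdoor path blocked by {V5, V7}):
  P1: blocked at fork node V7 ∈ conditioning set.
{V5, V7} satisfies the backdoor criterion.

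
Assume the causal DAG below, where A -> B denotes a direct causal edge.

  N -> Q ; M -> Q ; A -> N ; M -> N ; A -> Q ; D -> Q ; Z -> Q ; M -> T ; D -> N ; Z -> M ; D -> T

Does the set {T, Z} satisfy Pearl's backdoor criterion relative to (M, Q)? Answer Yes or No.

Backdoor paths from M to Q (paths whose first edge points into M):
  P1: M <- Z -> Q
Condition 1 (no descendant of M in the set): FAILS — T is a descendant of M.
Condition 2 (every backdoor path blocked by {T, Z}):
  P1: blocked at fork node Z ∈ conditioning set.
{T, Z} does not satisfy the backdoor criterion.

No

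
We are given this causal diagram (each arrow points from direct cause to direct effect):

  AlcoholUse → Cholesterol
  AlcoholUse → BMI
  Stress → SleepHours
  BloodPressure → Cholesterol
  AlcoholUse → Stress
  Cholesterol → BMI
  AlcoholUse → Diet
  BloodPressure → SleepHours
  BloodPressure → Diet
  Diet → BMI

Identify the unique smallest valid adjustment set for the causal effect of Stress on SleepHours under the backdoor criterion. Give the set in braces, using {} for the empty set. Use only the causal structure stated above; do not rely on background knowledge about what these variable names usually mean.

Variables eligible for adjustment (non-descendants of Stress, excluding Stress and SleepHours): {AlcoholUse, BMI, BloodPressure, Cholesterol, Diet}.
Backdoor paths from Stress to SleepHours:
  P1: Stress <- AlcoholUse -> Diet <- BloodPressure -> SleepHours
  P2: Stress <- AlcoholUse -> Diet -> BMI <- Cholesterol <- BloodPressure -> SleepHours
  P3: Stress <- AlcoholUse -> Cholesterol <- BloodPressure -> SleepHours
  P4: Stress <- AlcoholUse -> Cholesterol -> BMI <- Diet <- BloodPressure -> SleepHours
  P5: Stress <- AlcoholUse -> BMI <- Diet <- BloodPressure -> SleepHours
  P6: Stress <- AlcoholUse -> BMI <- Cholesterol <- BloodPressure -> SleepHours
Each backdoor path contains an unconditioned collider, so every path is already blocked with the empty conditioning set:
  P1: blocked at collider Diet (neither it nor any descendant is in the conditioning set).
  P2: blocked at collider BMI (neither it nor any descendant is in the conditioning set).
  P3: blocked at collider Cholesterol (neither it nor any descendant is in the conditioning set).
  P4: blocked at collider BMI (neither it nor any descendant is in the conditioning set).
  P5: blocked at collider BMI (neither it nor any descendant is in the conditioning set).
  P6: blocked at collider BMI (neither it nor any descendant is in the conditioning set).
The empty set is therefore the unique smallest valid set.

{}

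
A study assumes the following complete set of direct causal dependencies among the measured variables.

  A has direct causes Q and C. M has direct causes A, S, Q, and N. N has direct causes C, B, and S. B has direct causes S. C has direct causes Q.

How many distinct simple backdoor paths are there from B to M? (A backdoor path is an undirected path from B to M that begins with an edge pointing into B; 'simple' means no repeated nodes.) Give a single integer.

A backdoor path from B to M is any simple undirected path whose first edge points into B (i.e. leaves B via a parent).
Parents of B: {S}.
Enumerating:
  P1: B <- S -> N <- C <- Q -> A -> M
  P2: B <- S -> N <- C <- Q -> M
  P3: B <- S -> N <- C -> A <- Q -> M
  P4: B <- S -> N <- C -> A -> M
  P5: B <- S -> N -> M
  P6: B <- S -> M
That exhausts the simple backdoor paths. Count: 6.

6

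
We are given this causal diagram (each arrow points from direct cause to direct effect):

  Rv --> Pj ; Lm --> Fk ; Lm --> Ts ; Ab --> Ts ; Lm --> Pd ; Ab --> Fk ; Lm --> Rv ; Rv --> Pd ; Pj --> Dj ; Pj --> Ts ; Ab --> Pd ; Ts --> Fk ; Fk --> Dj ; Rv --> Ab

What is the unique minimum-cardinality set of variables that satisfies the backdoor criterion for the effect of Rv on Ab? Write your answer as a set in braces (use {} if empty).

Variables eligible for adjustment (non-descendants of Rv, excluding Rv and Ab): {Lm}.
Backdoor paths from Rv to Ab:
  P1: Rv <- Lm -> Pd <- Ab
  P2: Rv <- Lm -> Ts <- Pj -> Dj <- Fk <- Ab
  P3: Rv <- Lm -> Ts <- Ab
  P4: Rv <- Lm -> Ts -> Fk <- Ab
  P5: Rv <- Lm -> Fk <- Ab
  P6: Rv <- Lm -> Fk <- Ts <- Ab
  P7: Rv <- Lm -> Fk -> Dj <- Pj -> Ts <- Ab
Each backdoor path contains an unconditioned collider, so every path is already blocked with the empty conditioning set:
  P1: blocked at collider Pd (neither it nor any descendant is in the conditioning set).
  P2: blocked at collider Ts (neither it nor any descendant is in the conditioning set).
  P3: blocked at collider Ts (neither it nor any descendant is in the conditioning set).
  P4: blocked at collider Fk (neither it nor any descendant is in the conditioning set).
  P5: blocked at collider Fk (neither it nor any descendant is in the conditioning set).
  P6: blocked at collider Fk (neither it nor any descendant is in the conditioning set).
  P7: blocked at collider Dj (neither it nor any descendant is in the conditioning set).
The empty set is therefore the unique smallest valid set.

{}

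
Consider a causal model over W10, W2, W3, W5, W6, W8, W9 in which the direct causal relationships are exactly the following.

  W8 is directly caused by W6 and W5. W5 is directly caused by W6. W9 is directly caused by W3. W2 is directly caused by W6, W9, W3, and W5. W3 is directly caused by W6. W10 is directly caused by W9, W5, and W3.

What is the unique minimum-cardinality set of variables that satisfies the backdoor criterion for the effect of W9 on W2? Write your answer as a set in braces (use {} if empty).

Variables eligible for adjustment (non-descendants of W9, excluding W9 and W2): {W3, W5, W6, W8}.
Backdoor paths from W9 to W2:
  P1: W9 <- W3 <- W6 -> W5 -> W2
  P2: W9 <- W3 <- W6 -> W8 <- W5 -> W2
  P3: W9 <- W3 <- W6 -> W2
  P4: W9 <- W3 -> W2
  P5: W9 <- W3 -> W10 <- W5 <- W6 -> W2
  P6: W9 <- W3 -> W10 <- W5 -> W8 <- W6 -> W2
  P7: W9 <- W3 -> W10 <- W5 -> W2
The empty set is not sufficient: P1 (W9 <- W3 <- W6 -> W5 -> W2) has no collider blocking it and no conditioned non-collider, so it is open.
Try {W3}:
  P1: blocked at chain node W3 ∈ conditioning set.
  P2: blocked at chain node W3 ∈ conditioning set.
  P3: blocked at chain node W3 ∈ conditioning set.
  P4: blocked at fork node W3 ∈ conditioning set.
  P5: blocked at fork node W3 ∈ conditioning set.
  P6: blocked at fork node W3 ∈ conditioning set.
  P7: blocked at fork node W3 ∈ conditioning set.
{W3} contains no descendant of W9 and blocks every backdoor path.
No other singleton works — e.g. {W6} leaves P4 open — so {W3} is the unique smallest valid adjustment set.

{W3}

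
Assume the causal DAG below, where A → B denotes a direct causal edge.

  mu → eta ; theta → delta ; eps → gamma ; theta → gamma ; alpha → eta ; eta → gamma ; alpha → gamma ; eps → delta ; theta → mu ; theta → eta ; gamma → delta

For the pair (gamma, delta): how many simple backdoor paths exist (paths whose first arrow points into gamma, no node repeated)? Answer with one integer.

A backdoor path from gamma to delta is any simple undirected path whose first edge points into gamma (i.e. leaves gamma via a parent).
Parents of gamma: {alpha, eps, eta, theta}.
Enumerating:
  P1: gamma <- alpha -> eta <- theta -> delta
  P2: gamma <- alpha -> eta <- mu <- theta -> delta
  P3: gamma <- theta -> delta
  P4: gamma <- eps -> delta
  P5: gamma <- eta <- theta -> delta
  P6: gamma <- eta <- mu <- theta -> delta
That exhausts the simple backdoor paths. Count: 6.

6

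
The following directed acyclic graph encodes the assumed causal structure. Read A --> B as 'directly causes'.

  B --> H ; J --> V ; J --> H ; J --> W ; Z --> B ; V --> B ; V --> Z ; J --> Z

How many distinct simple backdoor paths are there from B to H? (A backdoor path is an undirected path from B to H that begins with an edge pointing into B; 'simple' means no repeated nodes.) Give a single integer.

4

A backdoor path from B to H is any simple undirected path whose first edge points into B (i.e. leaves B via a parent).
Parents of B: {V, Z}.
Enumerating:
  P1: B <- V <- J -> H
  P2: B <- V -> Z <- J -> H
  P3: B <- Z <- J -> H
  P4: B <- Z <- V <- J -> H
That exhausts the simple backdoor paths. Count: 4.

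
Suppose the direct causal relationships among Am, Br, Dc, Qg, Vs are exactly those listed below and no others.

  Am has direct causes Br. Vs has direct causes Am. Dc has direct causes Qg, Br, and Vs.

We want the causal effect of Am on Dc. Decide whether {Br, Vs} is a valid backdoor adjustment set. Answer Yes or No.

Backdoor paths from Am to Dc (paths whose first edge points into Am):
  P1: Am <- Br -> Dc
Condition 1 (no descendant of Am in the set): FAILS — Vs is a descendant of Am.
Condition 2 (every backdoor path blocked by {Br, Vs}):
  P1: blocked at fork node Br ∈ conditioning set.
{Br, Vs} does not satisfy the backdoor criterion.

No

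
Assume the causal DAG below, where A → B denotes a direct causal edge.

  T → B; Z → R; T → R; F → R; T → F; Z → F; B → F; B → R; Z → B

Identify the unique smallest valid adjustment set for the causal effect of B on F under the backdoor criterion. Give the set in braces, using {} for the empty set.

{T, Z}

Variables eligible for adjustment (non-descendants of B, excluding B and F): {T, Z}.
Backdoor paths from B to F:
  P1: B <- T -> F
  P2: B <- T -> R <- Z -> F
  P3: B <- T -> R <- F
  P4: B <- Z -> F
  P5: B <- Z -> R <- T -> F
  P6: B <- Z -> R <- F
The empty set is not sufficient: P1 (B <- T -> F) has no collider blocking it and no conditioned non-collider, so it is open.
Try {T, Z}:
  P1: blocked at fork node T ∈ conditioning set.
  P2: blocked at fork node T ∈ conditioning set.
  P3: blocked at fork node T ∈ conditioning set.
  P4: blocked at fork node Z ∈ conditioning set.
  P5: blocked at fork node Z ∈ conditioning set.
  P6: blocked at fork node Z ∈ conditioning set.
{T, Z} contains no descendant of B and blocks every backdoor path.
Every element of {T, Z} is needed (dropping T leaves P1 open; dropping Z leaves P4 open), so no proper subset is valid.
Among all size-2 subsets of the eligible variables, only {T, Z} blocks every backdoor path, so it is the unique smallest valid adjustment set.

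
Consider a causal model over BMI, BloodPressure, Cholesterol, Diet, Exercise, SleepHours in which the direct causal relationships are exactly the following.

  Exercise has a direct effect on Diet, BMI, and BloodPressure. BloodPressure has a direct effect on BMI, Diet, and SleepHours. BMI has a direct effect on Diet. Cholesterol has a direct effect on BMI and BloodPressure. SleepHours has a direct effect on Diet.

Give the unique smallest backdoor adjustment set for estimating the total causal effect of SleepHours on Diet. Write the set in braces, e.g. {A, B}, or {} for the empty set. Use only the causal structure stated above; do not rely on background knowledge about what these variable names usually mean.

Variables eligible for adjustment (non-descendants of SleepHours, excluding SleepHours and Diet): {BMI, BloodPressure, Cholesterol, Exercise}.
Backdoor paths from SleepHours to Diet:
  P1: SleepHours <- BloodPressure <- Exercise -> BMI -> Diet
  P2: SleepHours <- BloodPressure <- Exercise -> Diet
  P3: SleepHours <- BloodPressure <- Cholesterol -> BMI <- Exercise -> Diet
  P4: SleepHours <- BloodPressure <- Cholesterol -> BMI -> Diet
  P5: SleepHours <- BloodPressure -> BMI <- Exercise -> Diet
  P6: SleepHours <- BloodPressure -> BMI -> Diet
  P7: SleepHours <- BloodPressure -> Diet
The empty set is not sufficient: P1 (SleepHours <- BloodPressure <- Exercise -> BMI -> Diet) has no collider blocking it and no conditioned non-collider, so it is open.
Try {BloodPressure}:
  P1: blocked at chain node BloodPressure ∈ conditioning set.
  P2: blocked at chain node BloodPressure ∈ conditioning set.
  P3: blocked at chain node BloodPressure ∈ conditioning set.
  P4: blocked at chain node BloodPressure ∈ conditioning set.
  P5: blocked at fork node BloodPressure ∈ conditioning set.
  P6: blocked at fork node BloodPressure ∈ conditioning set.
  P7: blocked at fork node BloodPressure ∈ conditioning set.
{BloodPressure} contains no descendant of SleepHours and blocks every backdoor path.
No other singleton works — e.g. {Exercise} leaves P4 open — so {BloodPressure} is the unique smallest valid adjustment set.

{BloodPressure}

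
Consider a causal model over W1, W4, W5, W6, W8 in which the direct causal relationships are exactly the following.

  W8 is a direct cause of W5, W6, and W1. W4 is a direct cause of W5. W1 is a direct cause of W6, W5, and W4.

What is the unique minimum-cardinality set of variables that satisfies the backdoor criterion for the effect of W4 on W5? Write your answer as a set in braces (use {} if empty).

Variables eligible for adjustment (non-descendants of W4, excluding W4 and W5): {W1, W6, W8}.
Backdoor paths from W4 to W5:
  P1: W4 <- W1 <- W8 -> W5
  P2: W4 <- W1 -> W6 <- W8 -> W5
  P3: W4 <- W1 -> W5
The empty set is not sufficient: P1 (W4 <- W1 <- W8 -> W5) has no collider blocking it and no conditioned non-collider, so it is open.
Try {W1}:
  P1: blocked at chain node W1 ∈ conditioning set.
  P2: blocked at fork node W1 ∈ conditioning set.
  P3: blocked at fork node W1 ∈ conditioning set.
{W1} contains no descendant of W4 and blocks every backdoor path.
No other singleton works — e.g. {W8} leaves P3 open — so {W1} is the unique smallest valid adjustment set.

{W1}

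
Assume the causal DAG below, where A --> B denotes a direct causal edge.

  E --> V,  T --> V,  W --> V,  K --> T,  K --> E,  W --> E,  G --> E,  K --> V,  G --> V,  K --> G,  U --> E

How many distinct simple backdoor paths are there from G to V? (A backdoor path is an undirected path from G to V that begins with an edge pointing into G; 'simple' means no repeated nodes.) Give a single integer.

4

A backdoor path from G to V is any simple undirected path whose first edge points into G (i.e. leaves G via a parent).
Parents of G: {K}.
Enumerating:
  P1: G <- K -> T -> V
  P2: G <- K -> E <- W -> V
  P3: G <- K -> E -> V
  P4: G <- K -> V
That exhausts the simple backdoor paths. Count: 4.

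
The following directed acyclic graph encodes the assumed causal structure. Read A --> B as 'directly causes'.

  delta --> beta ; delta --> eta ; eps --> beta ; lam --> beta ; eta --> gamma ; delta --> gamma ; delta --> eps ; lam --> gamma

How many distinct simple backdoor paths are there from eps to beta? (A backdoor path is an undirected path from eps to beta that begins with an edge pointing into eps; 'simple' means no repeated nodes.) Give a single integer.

3

A backdoor path from eps to beta is any simple undirected path whose first edge points into eps (i.e. leaves eps via a parent).
Parents of eps: {delta}.
Enumerating:
  P1: eps <- delta -> eta -> gamma <- lam -> beta
  P2: eps <- delta -> gamma <- lam -> beta
  P3: eps <- delta -> beta
That exhausts the simple backdoor paths. Count: 3.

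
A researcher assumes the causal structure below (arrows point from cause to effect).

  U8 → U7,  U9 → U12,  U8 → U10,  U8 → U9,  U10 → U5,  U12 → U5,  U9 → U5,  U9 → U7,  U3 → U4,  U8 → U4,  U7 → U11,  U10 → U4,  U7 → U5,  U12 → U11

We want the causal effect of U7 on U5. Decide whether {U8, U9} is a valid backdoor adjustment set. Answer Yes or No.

Backdoor paths from U7 to U5 (paths whose first edge points into U7):
  P1: U7 <- U8 -> U9 -> U12 -> U5
  P2: U7 <- U8 -> U9 -> U5
  P3: U7 <- U8 -> U10 -> U5
  P4: U7 <- U8 -> U4 <- U10 -> U5
  P5: U7 <- U9 <- U8 -> U10 -> U5
  P6: U7 <- U9 <- U8 -> U4 <- U10 -> U5
  P7: U7 <- U9 -> U12 -> U5
  P8: U7 <- U9 -> U5
Condition 1 (no descendant of U7 in the set): holds — descendants of U7 are {U11, U5}; none are in {U8, U9}.
Condition 2 (every backdoor path blocked by {U8, U9}):
  P1: blocked at fork node U8 ∈ conditioning set.
  P2: blocked at fork node U8 ∈ conditioning set.
  P3: blocked at fork node U8 ∈ conditioning set.
  P4: blocked at fork node U8 ∈ conditioning set.
  P5: blocked at chain node U9 ∈ conditioning set.
  P6: blocked at chain node U9 ∈ conditioning set.
  P7: blocked at fork node U9 ∈ conditioning set.
  P8: blocked at fork node U9 ∈ conditioning set.
{U8, U9} satisfies the backdoor criterion.

Yes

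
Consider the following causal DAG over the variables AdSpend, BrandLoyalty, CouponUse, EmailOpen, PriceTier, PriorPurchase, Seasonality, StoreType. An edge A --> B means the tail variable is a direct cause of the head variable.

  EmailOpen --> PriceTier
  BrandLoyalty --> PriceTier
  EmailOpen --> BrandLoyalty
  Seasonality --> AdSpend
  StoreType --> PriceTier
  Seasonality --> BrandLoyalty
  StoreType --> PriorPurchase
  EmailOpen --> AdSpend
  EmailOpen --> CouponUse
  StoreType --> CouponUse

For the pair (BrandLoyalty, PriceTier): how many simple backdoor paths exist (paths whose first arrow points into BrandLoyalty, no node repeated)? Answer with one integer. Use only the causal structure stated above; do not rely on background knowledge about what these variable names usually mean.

4

A backdoor path from BrandLoyalty to PriceTier is any simple undirected path whose first edge points into BrandLoyalty (i.e. leaves BrandLoyalty via a parent).
Parents of BrandLoyalty: {EmailOpen, Seasonality}.
Enumerating:
  P1: BrandLoyalty <- Seasonality -> AdSpend <- EmailOpen -> CouponUse <- StoreType -> PriceTier
  P2: BrandLoyalty <- Seasonality -> AdSpend <- EmailOpen -> PriceTier
  P3: BrandLoyalty <- EmailOpen -> CouponUse <- StoreType -> PriceTier
  P4: BrandLoyalty <- EmailOpen -> PriceTier
That exhausts the simple backdoor paths. Count: 4.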